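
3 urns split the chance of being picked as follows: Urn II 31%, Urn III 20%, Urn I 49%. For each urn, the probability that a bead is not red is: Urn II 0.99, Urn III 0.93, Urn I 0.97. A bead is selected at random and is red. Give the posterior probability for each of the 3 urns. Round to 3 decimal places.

Urn II 0.097, Urn III 0.440, Urn I 0.462

Taking complements, P(red | each) = Urn II 0.01, Urn III 0.07, Urn I 0.03.
Unnormalized posteriors (prior × likelihood):
  Urn II: 0.31 × 0.01 = 0.0031
  Urn III: 0.2 × 0.07 = 0.014
  Urn I: 0.49 × 0.03 = 0.0147
Sum = 0.0318.
P(Urn II | red) = 0.0031/0.0318 ≈ 0.097
P(Urn III | red) = 0.014/0.0318 ≈ 0.440
P(Urn I | red) = 0.0147/0.0318 ≈ 0.462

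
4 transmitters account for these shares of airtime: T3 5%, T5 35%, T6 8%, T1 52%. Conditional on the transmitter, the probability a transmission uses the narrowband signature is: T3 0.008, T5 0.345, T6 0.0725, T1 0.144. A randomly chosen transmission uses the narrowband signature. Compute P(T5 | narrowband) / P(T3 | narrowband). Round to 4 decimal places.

301.8750

Prior × likelihood for each hypothesis:
  T3: 0.05 × 0.008 = 0.0004
  T5: 0.35 × 0.345 = 0.12075
  T6: 0.08 × 0.0725 = 0.0058
  T1: 0.52 × 0.144 = 0.07488
Sum = 0.20183.
The ratio is 0.12075 / 0.0004 (the normalizer cancels) = 301.8750.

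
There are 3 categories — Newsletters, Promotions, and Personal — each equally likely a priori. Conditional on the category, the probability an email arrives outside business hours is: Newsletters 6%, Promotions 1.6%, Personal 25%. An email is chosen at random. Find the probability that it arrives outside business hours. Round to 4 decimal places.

With a uniform prior (1/3 each), posterior ∝ likelihood:
  Newsletters: 0.06
  Promotions: 0.016
  Personal: 0.25
P(off-hours) = (1/3) × (0.06 + 0.016 + 0.25) = 0.326/3 ≈ 0.1087.

0.1087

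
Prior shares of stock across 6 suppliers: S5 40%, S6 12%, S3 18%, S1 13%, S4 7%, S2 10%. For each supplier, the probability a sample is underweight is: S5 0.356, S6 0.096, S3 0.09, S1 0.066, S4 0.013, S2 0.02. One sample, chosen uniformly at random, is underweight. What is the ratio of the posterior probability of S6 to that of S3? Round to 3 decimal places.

0.711

Unnormalized posteriors (prior × likelihood):
  S5: 0.4 × 0.356 = 0.1424
  S6: 0.12 × 0.096 = 0.01152
  S3: 0.18 × 0.09 = 0.0162
  S1: 0.13 × 0.066 = 0.00858
  S4: 0.07 × 0.013 = 0.00091
  S2: 0.1 × 0.02 = 0.002
Normalizing constant = 0.18161.
The ratio is 0.01152 / 0.0162 (the normalizer cancels) = 0.711.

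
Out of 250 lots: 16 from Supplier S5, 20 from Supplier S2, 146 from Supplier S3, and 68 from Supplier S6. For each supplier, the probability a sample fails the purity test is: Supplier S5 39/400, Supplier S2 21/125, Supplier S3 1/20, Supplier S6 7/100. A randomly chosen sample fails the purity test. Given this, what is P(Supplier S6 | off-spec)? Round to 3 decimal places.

0.280

Prior × likelihood for each hypothesis:
  Supplier S5: 0.064 × 0.0975 = 0.00624
  Supplier S2: 0.08 × 0.168 = 0.01344
  Supplier S3: 0.584 × 0.05 = 0.0292
  Supplier S6: 0.272 × 0.07 = 0.01904
Total = 0.06792.
P(Supplier S6 | evidence) = 0.01904 / 0.06792 ≈ 0.280.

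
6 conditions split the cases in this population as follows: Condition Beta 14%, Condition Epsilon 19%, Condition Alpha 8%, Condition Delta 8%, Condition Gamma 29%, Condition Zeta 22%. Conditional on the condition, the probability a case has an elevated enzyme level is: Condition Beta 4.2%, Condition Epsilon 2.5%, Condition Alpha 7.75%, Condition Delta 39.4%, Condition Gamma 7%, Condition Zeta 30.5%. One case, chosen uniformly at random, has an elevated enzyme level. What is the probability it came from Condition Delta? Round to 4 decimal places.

By Bayes' rule, posterior ∝ prior × likelihood:
  Condition Beta: 0.14 × 0.042 = 0.00588
  Condition Epsilon: 0.19 × 0.025 = 0.00475
  Condition Alpha: 0.08 × 0.0775 = 0.0062
  Condition Delta: 0.08 × 0.394 = 0.03152
  Condition Gamma: 0.29 × 0.07 = 0.0203
  Condition Zeta: 0.22 × 0.305 = 0.0671
Normalizing constant = 0.13575.
P(Condition Delta | evidence) = 0.03152 / 0.13575 ≈ 0.2322.

0.2322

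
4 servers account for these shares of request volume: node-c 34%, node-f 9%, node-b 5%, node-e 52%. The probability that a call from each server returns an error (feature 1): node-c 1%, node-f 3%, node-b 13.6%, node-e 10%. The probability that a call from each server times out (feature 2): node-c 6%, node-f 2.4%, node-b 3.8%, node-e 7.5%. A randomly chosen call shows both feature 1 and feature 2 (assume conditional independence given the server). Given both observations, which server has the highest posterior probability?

node-e

By Bayes' rule, posterior ∝ prior × likelihood:
  node-c: 0.34 × 0.01 × 0.06 = 0.000204
  node-f: 0.09 × 0.03 × 0.024 = 0.0000648
  node-b: 0.05 × 0.136 × 0.038 = 0.0002584
  node-e: 0.52 × 0.1 × 0.075 = 0.0039
Sum = 0.0044272.
Largest term belongs to node-e, so node-e is most probable.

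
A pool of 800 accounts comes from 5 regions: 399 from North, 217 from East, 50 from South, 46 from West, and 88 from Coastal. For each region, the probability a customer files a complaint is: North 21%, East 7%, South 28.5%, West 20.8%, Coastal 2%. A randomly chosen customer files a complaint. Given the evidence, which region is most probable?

North

Compute prior × likelihood for every hypothesis:
  North: 0.49875 × 0.21 = 0.1047375
  East: 0.27125 × 0.07 = 0.0189875
  South: 0.0625 × 0.285 = 0.0178125
  West: 0.0575 × 0.208 = 0.01196
  Coastal: 0.11 × 0.02 = 0.0022
Total = 0.1556975.
Largest term belongs to North, so North is most probable.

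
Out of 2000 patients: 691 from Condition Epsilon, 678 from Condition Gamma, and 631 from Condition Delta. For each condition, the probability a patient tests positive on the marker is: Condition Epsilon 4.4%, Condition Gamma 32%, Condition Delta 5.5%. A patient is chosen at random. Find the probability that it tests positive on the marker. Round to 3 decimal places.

Prior × likelihood for each hypothesis:
  Condition Epsilon: 0.3455 × 0.044 = 0.015202
  Condition Gamma: 0.339 × 0.32 = 0.10848
  Condition Delta: 0.3155 × 0.055 = 0.0173525
P(marker-positive) = 0.015202 + 0.10848 + 0.0173525 = 0.1410345 → 0.141.

0.141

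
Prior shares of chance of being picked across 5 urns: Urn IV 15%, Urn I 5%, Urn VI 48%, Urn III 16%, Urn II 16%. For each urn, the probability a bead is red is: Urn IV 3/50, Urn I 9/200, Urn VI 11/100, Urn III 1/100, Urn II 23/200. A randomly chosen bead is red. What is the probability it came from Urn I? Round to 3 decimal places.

Prior × likelihood for each hypothesis:
  Urn IV: 0.15 × 0.06 = 0.009
  Urn I: 0.05 × 0.045 = 0.00225
  Urn VI: 0.48 × 0.11 = 0.0528
  Urn III: 0.16 × 0.01 = 0.0016
  Urn II: 0.16 × 0.115 = 0.0184
Sum = 0.08405.
P(Urn I | evidence) = 0.00225 / 0.08405 ≈ 0.027.

0.027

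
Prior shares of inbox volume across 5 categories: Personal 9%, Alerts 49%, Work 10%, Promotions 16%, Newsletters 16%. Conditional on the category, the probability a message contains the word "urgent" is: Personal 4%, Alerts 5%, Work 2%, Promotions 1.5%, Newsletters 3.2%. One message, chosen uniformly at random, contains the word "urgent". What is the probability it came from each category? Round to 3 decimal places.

Compute prior × likelihood for every hypothesis:
  Personal: 0.09 × 0.04 = 0.0036
  Alerts: 0.49 × 0.05 = 0.0245
  Work: 0.1 × 0.02 = 0.002
  Promotions: 0.16 × 0.015 = 0.0024
  Newsletters: 0.16 × 0.032 = 0.00512
Normalizing constant = 0.03762.
P(Personal | urgent-flag) = 0.0036/0.03762 ≈ 0.096
P(Alerts | urgent-flag) = 0.0245/0.03762 ≈ 0.651
P(Work | urgent-flag) = 0.002/0.03762 ≈ 0.053
P(Promotions | urgent-flag) = 0.0024/0.03762 ≈ 0.064
P(Newsletters | urgent-flag) = 0.00512/0.03762 ≈ 0.136

Personal 0.096, Alerts 0.651, Work 0.053, Promotions 0.064, Newsletters 0.136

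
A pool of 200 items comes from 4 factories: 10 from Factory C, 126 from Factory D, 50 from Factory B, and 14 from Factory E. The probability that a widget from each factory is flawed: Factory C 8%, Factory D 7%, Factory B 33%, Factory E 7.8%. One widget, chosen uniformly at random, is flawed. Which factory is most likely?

Factory B

Compute prior × likelihood for every hypothesis:
  Factory C: 0.05 × 0.08 = 0.004
  Factory D: 0.63 × 0.07 = 0.0441
  Factory B: 0.25 × 0.33 = 0.0825
  Factory E: 0.07 × 0.078 = 0.00546
Normalizing constant = 0.13606.
Largest term belongs to Factory B, so Factory B is most probable.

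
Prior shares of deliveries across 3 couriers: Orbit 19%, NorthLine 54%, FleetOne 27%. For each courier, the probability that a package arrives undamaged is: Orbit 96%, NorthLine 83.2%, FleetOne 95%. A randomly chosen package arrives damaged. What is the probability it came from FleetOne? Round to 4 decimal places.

0.1207

Taking complements, P(damaged | each) = Orbit 0.04, NorthLine 0.168, FleetOne 0.05.
Compute prior × likelihood for every hypothesis:
  Orbit: 0.19 × 0.04 = 0.0076
  NorthLine: 0.54 × 0.168 = 0.09072
  FleetOne: 0.27 × 0.05 = 0.0135
Sum = 0.11182.
P(FleetOne | evidence) = 0.0135 / 0.11182 ≈ 0.1207.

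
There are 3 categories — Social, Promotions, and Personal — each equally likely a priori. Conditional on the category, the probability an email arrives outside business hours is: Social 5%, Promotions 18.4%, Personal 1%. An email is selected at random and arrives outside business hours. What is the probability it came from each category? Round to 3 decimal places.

Social 0.205, Promotions 0.754, Personal 0.041

Since the prior is uniform, the posterior is proportional to the likelihood:
  Social: 0.05
  Promotions: 0.184
  Personal: 0.01
Sum = 0.244.
P(Social | off-hours) = 0.05/0.244 ≈ 0.205
P(Promotions | off-hours) = 0.184/0.244 ≈ 0.754
P(Personal | off-hours) = 0.01/0.244 ≈ 0.041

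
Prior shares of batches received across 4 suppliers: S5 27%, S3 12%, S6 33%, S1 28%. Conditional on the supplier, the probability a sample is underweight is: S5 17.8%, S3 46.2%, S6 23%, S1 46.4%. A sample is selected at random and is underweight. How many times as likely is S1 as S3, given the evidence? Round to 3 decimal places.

By Bayes' rule, posterior ∝ prior × likelihood:
  S5: 0.27 × 0.178 = 0.04806
  S3: 0.12 × 0.462 = 0.05544
  S6: 0.33 × 0.23 = 0.0759
  S1: 0.28 × 0.464 = 0.12992
Sum = 0.30932.
The ratio is 0.12992 / 0.05544 (the normalizer cancels) = 2.343.

2.343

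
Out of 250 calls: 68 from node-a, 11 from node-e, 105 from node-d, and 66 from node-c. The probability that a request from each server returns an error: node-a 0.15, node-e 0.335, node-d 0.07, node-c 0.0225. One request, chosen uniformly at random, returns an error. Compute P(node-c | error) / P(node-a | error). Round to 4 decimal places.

Prior × likelihood for each hypothesis:
  node-a: 0.272 × 0.15 = 0.0408
  node-e: 0.044 × 0.335 = 0.01474
  node-d: 0.42 × 0.07 = 0.0294
  node-c: 0.264 × 0.0225 = 0.00594
Normalizing constant = 0.09088.
The ratio is 0.00594 / 0.0408 (the normalizer cancels) = 0.1456.

0.1456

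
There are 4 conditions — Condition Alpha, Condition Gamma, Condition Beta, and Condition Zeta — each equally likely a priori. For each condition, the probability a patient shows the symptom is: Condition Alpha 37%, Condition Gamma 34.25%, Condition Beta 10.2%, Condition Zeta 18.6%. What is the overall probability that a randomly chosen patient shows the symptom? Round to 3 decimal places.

0.250

With a uniform prior (1/4 each), posterior ∝ likelihood:
  Condition Alpha: 0.37
  Condition Gamma: 0.3425
  Condition Beta: 0.102
  Condition Zeta: 0.186
P(symptomatic) = (1/4) × (0.37 + 0.3425 + 0.102 + 0.186) = 1.0005/4 ≈ 0.250.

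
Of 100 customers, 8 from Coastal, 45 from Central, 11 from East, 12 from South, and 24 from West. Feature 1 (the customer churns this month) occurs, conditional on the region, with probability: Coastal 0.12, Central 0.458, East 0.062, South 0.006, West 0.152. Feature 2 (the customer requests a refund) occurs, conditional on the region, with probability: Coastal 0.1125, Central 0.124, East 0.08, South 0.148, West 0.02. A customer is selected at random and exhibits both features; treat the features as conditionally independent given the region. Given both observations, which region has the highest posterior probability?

Unnormalized posteriors (prior × likelihood):
  Coastal: 0.08 × 0.12 × 0.1125 = 0.00108
  Central: 0.45 × 0.458 × 0.124 = 0.0255564
  East: 0.11 × 0.062 × 0.08 = 0.0005456
  South: 0.12 × 0.006 × 0.148 = 0.00010656
  West: 0.24 × 0.152 × 0.02 = 0.0007296
Total = 0.02801816.
Largest term belongs to Central, so Central is most probable.

Central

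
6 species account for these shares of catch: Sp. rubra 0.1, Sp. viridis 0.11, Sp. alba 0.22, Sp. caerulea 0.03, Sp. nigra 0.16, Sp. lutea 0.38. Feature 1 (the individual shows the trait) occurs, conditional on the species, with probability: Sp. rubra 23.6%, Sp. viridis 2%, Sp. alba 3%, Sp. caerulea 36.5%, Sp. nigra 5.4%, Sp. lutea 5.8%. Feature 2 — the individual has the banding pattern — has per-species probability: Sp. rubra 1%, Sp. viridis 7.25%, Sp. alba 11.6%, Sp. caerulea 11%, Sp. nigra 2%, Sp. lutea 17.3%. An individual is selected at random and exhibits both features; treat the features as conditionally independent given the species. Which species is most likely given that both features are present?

Prior × likelihood for each hypothesis:
  Sp. rubra: 0.1 × 0.236 × 0.01 = 0.000236
  Sp. viridis: 0.11 × 0.02 × 0.0725 = 0.0001595
  Sp. alba: 0.22 × 0.03 × 0.116 = 0.0007656
  Sp. caerulea: 0.03 × 0.365 × 0.11 = 0.0012045
  Sp. nigra: 0.16 × 0.054 × 0.02 = 0.0001728
  Sp. lutea: 0.38 × 0.058 × 0.173 = 0.00381292
Normalizing constant = 0.00635132.
Largest term belongs to Sp. lutea, so Sp. lutea is most probable.

Sp. lutea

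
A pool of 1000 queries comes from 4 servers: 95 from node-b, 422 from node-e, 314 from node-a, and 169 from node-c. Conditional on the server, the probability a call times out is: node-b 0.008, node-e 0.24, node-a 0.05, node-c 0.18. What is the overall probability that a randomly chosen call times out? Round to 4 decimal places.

0.1482

Compute prior × likelihood for every hypothesis:
  node-b: 0.095 × 0.008 = 0.00076
  node-e: 0.422 × 0.24 = 0.10128
  node-a: 0.314 × 0.05 = 0.0157
  node-c: 0.169 × 0.18 = 0.03042
P(timeout) = 0.00076 + 0.10128 + 0.0157 + 0.03042 = 0.14816 → 0.1482.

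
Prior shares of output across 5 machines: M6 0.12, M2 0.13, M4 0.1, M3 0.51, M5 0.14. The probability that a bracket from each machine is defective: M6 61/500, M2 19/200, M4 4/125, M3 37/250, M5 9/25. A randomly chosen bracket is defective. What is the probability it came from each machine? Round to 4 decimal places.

By Bayes' rule, posterior ∝ prior × likelihood:
  M6: 0.12 × 0.122 = 0.01464
  M2: 0.13 × 0.095 = 0.01235
  M4: 0.1 × 0.032 = 0.0032
  M3: 0.51 × 0.148 = 0.07548
  M5: 0.14 × 0.36 = 0.0504
Normalizing constant = 0.15607.
P(M6 | defective) = 0.01464/0.15607 ≈ 0.0938
P(M2 | defective) = 0.01235/0.15607 ≈ 0.0791
P(M4 | defective) = 0.0032/0.15607 ≈ 0.0205
P(M3 | defective) = 0.07548/0.15607 ≈ 0.4836
P(M5 | defective) = 0.0504/0.15607 ≈ 0.3229

M6 0.0938, M2 0.0791, M4 0.0205, M3 0.4836, M5 0.3229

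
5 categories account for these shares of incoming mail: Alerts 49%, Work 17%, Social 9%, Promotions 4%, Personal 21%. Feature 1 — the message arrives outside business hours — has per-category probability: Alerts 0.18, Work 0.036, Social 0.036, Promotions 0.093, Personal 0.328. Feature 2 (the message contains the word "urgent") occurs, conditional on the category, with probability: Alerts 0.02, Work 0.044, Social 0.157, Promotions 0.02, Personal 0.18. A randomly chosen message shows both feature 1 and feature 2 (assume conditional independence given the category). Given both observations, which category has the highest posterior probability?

By Bayes' rule, posterior ∝ prior × likelihood:
  Alerts: 0.49 × 0.18 × 0.02 = 0.001764
  Work: 0.17 × 0.036 × 0.044 = 0.00026928
  Social: 0.09 × 0.036 × 0.157 = 0.00050868
  Promotions: 0.04 × 0.093 × 0.02 = 0.0000744
  Personal: 0.21 × 0.328 × 0.18 = 0.0123984
Total = 0.01501476.
Largest term belongs to Personal, so Personal is most probable.

Personal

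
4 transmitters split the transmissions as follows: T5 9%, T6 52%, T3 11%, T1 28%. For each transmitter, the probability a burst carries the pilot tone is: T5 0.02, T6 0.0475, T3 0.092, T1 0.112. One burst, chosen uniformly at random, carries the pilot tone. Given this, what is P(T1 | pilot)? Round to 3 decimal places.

0.461

Unnormalized posteriors (prior × likelihood):
  T5: 0.09 × 0.02 = 0.0018
  T6: 0.52 × 0.0475 = 0.0247
  T3: 0.11 × 0.092 = 0.01012
  T1: 0.28 × 0.112 = 0.03136
Sum = 0.06798.
P(T1 | evidence) = 0.03136 / 0.06798 ≈ 0.461.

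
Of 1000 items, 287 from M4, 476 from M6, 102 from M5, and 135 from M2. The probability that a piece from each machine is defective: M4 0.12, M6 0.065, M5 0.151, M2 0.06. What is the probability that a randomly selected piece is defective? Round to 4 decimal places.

Compute prior × likelihood for every hypothesis:
  M4: 0.287 × 0.12 = 0.03444
  M6: 0.476 × 0.065 = 0.03094
  M5: 0.102 × 0.151 = 0.015402
  M2: 0.135 × 0.06 = 0.0081
P(defective) = 0.03444 + 0.03094 + 0.015402 + 0.0081 = 0.088882 → 0.0889.

0.0889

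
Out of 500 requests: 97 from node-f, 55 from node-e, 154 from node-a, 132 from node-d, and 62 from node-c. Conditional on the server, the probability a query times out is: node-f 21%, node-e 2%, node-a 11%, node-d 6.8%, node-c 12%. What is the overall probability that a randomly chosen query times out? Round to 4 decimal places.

By Bayes' rule, posterior ∝ prior × likelihood:
  node-f: 0.194 × 0.21 = 0.04074
  node-e: 0.11 × 0.02 = 0.0022
  node-a: 0.308 × 0.11 = 0.03388
  node-d: 0.264 × 0.068 = 0.017952
  node-c: 0.124 × 0.12 = 0.01488
P(timeout) = 0.04074 + 0.0022 + 0.03388 + 0.017952 + 0.01488 = 0.109652 → 0.1097.

0.1097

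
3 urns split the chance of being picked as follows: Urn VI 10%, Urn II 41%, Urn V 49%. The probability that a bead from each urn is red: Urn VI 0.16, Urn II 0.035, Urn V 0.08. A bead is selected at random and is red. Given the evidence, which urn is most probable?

Urn V

Unnormalized posteriors (prior × likelihood):
  Urn VI: 0.1 × 0.16 = 0.016
  Urn II: 0.41 × 0.035 = 0.01435
  Urn V: 0.49 × 0.08 = 0.0392
Total = 0.06955.
Largest term belongs to Urn V, so Urn V is most probable.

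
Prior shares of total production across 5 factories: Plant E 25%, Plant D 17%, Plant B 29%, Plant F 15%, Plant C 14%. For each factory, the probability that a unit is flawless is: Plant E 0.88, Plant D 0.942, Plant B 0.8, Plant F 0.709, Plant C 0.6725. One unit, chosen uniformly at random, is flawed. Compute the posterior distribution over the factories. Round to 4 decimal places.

Taking complements, P(flawed | each) = Plant E 0.12, Plant D 0.058, Plant B 0.2, Plant F 0.291, Plant C 0.3275.
Unnormalized posteriors (prior × likelihood):
  Plant E: 0.25 × 0.12 = 0.03
  Plant D: 0.17 × 0.058 = 0.00986
  Plant B: 0.29 × 0.2 = 0.058
  Plant F: 0.15 × 0.291 = 0.04365
  Plant C: 0.14 × 0.3275 = 0.04585
Normalizing constant = 0.18736.
P(Plant E | flawed) = 0.03/0.18736 ≈ 0.1601
P(Plant D | flawed) = 0.00986/0.18736 ≈ 0.0526
P(Plant B | flawed) = 0.058/0.18736 ≈ 0.3096
P(Plant F | flawed) = 0.04365/0.18736 ≈ 0.2330
P(Plant C | flawed) = 0.04585/0.18736 ≈ 0.2447
(Check: 0.1601+0.0526+0.3096+0.2330+0.2447 = 1.0000.)

Plant E 0.1601, Plant D 0.0526, Plant B 0.3096, Plant F 0.2330, Plant C 0.2447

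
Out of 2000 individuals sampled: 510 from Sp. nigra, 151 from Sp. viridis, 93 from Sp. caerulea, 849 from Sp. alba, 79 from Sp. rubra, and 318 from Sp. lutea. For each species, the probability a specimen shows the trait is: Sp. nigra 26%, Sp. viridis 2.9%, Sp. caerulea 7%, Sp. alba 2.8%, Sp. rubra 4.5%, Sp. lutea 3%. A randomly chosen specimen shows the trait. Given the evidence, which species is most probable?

Prior × likelihood for each hypothesis:
  Sp. nigra: 0.255 × 0.26 = 0.0663
  Sp. viridis: 0.0755 × 0.029 = 0.0021895
  Sp. caerulea: 0.0465 × 0.07 = 0.003255
  Sp. alba: 0.4245 × 0.028 = 0.011886
  Sp. rubra: 0.0395 × 0.045 = 0.0017775
  Sp. lutea: 0.159 × 0.03 = 0.00477
Total = 0.090178.
Largest term belongs to Sp. nigra, so Sp. nigra is most probable.

Sp. nigra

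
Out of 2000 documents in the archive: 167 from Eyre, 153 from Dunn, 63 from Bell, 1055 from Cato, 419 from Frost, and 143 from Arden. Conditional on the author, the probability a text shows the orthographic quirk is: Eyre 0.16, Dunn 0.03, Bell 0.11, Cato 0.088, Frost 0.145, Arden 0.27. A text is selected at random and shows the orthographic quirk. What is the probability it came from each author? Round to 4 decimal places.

Eyre 0.1159, Dunn 0.0199, Bell 0.0301, Cato 0.4029, Frost 0.2636, Arden 0.1675

Prior × likelihood for each hypothesis:
  Eyre: 0.0835 × 0.16 = 0.01336
  Dunn: 0.0765 × 0.03 = 0.002295
  Bell: 0.0315 × 0.11 = 0.003465
  Cato: 0.5275 × 0.088 = 0.04642
  Frost: 0.2095 × 0.145 = 0.0303775
  Arden: 0.0715 × 0.27 = 0.019305
Total = 0.1152225.
P(Eyre | quirk) = 0.01336/0.1152225 ≈ 0.1159
P(Dunn | quirk) = 0.002295/0.1152225 ≈ 0.0199
P(Bell | quirk) = 0.003465/0.1152225 ≈ 0.0301
P(Cato | quirk) = 0.04642/0.1152225 ≈ 0.4029
P(Frost | quirk) = 0.0303775/0.1152225 ≈ 0.2636
P(Arden | quirk) = 0.019305/0.1152225 ≈ 0.1675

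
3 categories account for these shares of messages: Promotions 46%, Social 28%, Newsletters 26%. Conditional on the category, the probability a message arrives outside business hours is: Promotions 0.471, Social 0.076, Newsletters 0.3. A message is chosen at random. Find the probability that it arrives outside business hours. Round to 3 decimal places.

0.316

Unnormalized posteriors (prior × likelihood):
  Promotions: 0.46 × 0.471 = 0.21666
  Social: 0.28 × 0.076 = 0.02128
  Newsletters: 0.26 × 0.3 = 0.078
P(off-hours) = 0.21666 + 0.02128 + 0.078 = 0.31594 → 0.316.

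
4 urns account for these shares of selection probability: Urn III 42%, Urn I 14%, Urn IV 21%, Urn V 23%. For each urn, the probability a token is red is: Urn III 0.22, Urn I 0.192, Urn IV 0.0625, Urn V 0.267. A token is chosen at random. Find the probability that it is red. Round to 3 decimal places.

Unnormalized posteriors (prior × likelihood):
  Urn III: 0.42 × 0.22 = 0.0924
  Urn I: 0.14 × 0.192 = 0.02688
  Urn IV: 0.21 × 0.0625 = 0.013125
  Urn V: 0.23 × 0.267 = 0.06141
P(red) = 0.0924 + 0.02688 + 0.013125 + 0.06141 = 0.193815 → 0.194.

0.194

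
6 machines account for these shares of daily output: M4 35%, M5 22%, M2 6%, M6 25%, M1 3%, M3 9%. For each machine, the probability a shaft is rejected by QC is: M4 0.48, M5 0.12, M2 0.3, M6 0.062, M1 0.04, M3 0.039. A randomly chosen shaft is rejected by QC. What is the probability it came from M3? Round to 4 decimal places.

0.0151

Compute prior × likelihood for every hypothesis:
  M4: 0.35 × 0.48 = 0.168
  M5: 0.22 × 0.12 = 0.0264
  M2: 0.06 × 0.3 = 0.018
  M6: 0.25 × 0.062 = 0.0155
  M1: 0.03 × 0.04 = 0.0012
  M3: 0.09 × 0.039 = 0.00351
Sum = 0.23261.
P(M3 | evidence) = 0.00351 / 0.23261 ≈ 0.0151.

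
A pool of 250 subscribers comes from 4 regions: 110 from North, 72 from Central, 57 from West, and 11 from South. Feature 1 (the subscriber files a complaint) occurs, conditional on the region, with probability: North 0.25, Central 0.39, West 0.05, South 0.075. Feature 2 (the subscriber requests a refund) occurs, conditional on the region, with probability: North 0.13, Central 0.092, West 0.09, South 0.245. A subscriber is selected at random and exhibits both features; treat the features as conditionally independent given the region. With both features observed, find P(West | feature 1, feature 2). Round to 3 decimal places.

Unnormalized posteriors (prior × likelihood):
  North: 0.44 × 0.25 × 0.13 = 0.0143
  Central: 0.288 × 0.39 × 0.092 = 0.01033344
  West: 0.228 × 0.05 × 0.09 = 0.001026
  South: 0.044 × 0.075 × 0.245 = 0.0008085
Total = 0.02646794.
P(West | evidence) = 0.001026 / 0.02646794 ≈ 0.039.

0.039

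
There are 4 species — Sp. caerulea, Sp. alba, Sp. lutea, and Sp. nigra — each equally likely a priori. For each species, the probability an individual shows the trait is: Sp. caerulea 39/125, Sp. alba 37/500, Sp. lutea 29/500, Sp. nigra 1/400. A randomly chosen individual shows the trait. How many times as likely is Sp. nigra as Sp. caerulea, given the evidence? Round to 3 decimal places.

0.008

Since the prior is uniform, the posterior is proportional to the likelihood:
  Sp. caerulea: 0.312
  Sp. alba: 0.074
  Sp. lutea: 0.058
  Sp. nigra: 0.0025
Total = 0.4465.
The ratio is 0.0025 / 0.312 (the normalizer cancels) = 0.008.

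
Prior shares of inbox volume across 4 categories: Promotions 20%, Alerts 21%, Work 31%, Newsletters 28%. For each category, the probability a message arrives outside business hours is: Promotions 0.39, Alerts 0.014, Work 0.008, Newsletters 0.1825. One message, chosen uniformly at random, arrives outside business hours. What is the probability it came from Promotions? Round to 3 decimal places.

0.580

Prior × likelihood for each hypothesis:
  Promotions: 0.2 × 0.39 = 0.078
  Alerts: 0.21 × 0.014 = 0.00294
  Work: 0.31 × 0.008 = 0.00248
  Newsletters: 0.28 × 0.1825 = 0.0511
Total = 0.13452.
P(Promotions | evidence) = 0.078 / 0.13452 ≈ 0.580.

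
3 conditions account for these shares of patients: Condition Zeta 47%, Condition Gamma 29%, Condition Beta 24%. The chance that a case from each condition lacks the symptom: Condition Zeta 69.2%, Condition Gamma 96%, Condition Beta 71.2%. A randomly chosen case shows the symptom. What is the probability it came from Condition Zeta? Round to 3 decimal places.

Taking complements, P(symptomatic | each) = Condition Zeta 0.308, Condition Gamma 0.04, Condition Beta 0.288.
Unnormalized posteriors (prior × likelihood):
  Condition Zeta: 0.47 × 0.308 = 0.14476
  Condition Gamma: 0.29 × 0.04 = 0.0116
  Condition Beta: 0.24 × 0.288 = 0.06912
Normalizing constant = 0.22548.
P(Condition Zeta | evidence) = 0.14476 / 0.22548 ≈ 0.642.

0.642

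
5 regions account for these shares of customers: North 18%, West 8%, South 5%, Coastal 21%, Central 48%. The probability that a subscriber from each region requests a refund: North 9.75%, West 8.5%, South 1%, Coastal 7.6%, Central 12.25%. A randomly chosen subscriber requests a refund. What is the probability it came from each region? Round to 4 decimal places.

North 0.1762, West 0.0683, South 0.0050, Coastal 0.1602, Central 0.5903

Unnormalized posteriors (prior × likelihood):
  North: 0.18 × 0.0975 = 0.01755
  West: 0.08 × 0.085 = 0.0068
  South: 0.05 × 0.01 = 0.0005
  Coastal: 0.21 × 0.076 = 0.01596
  Central: 0.48 × 0.1225 = 0.0588
Sum = 0.09961.
P(North | refund) = 0.01755/0.09961 ≈ 0.1762
P(West | refund) = 0.0068/0.09961 ≈ 0.0683
P(South | refund) = 0.0005/0.09961 ≈ 0.0050
P(Coastal | refund) = 0.01596/0.09961 ≈ 0.1602
P(Central | refund) = 0.0588/0.09961 ≈ 0.5903
(Check: 0.1762+0.0683+0.0050+0.1602+0.5903 = 1.0000.)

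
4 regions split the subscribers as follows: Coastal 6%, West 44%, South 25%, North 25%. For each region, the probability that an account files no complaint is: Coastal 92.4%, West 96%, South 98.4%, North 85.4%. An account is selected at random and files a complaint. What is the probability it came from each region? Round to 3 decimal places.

Coastal 0.073, West 0.281, South 0.064, North 0.583

Taking complements, P(complaint | each) = Coastal 0.076, West 0.04, South 0.016, North 0.146.
Unnormalized posteriors (prior × likelihood):
  Coastal: 0.06 × 0.076 = 0.00456
  West: 0.44 × 0.04 = 0.0176
  South: 0.25 × 0.016 = 0.004
  North: 0.25 × 0.146 = 0.0365
Total = 0.06266.
P(Coastal | complaint) = 0.00456/0.06266 ≈ 0.073
P(West | complaint) = 0.0176/0.06266 ≈ 0.281
P(South | complaint) = 0.004/0.06266 ≈ 0.064
P(North | complaint) = 0.0365/0.06266 ≈ 0.583
(Check: 0.073+0.281+0.064+0.583 = 1.001.)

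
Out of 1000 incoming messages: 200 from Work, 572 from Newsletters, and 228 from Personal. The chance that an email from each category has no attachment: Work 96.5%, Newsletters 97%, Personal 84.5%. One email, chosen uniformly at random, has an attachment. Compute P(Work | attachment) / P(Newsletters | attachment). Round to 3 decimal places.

Taking complements, P(attachment | each) = Work 0.035, Newsletters 0.03, Personal 0.155.
Prior × likelihood for each hypothesis:
  Work: 0.2 × 0.035 = 0.007
  Newsletters: 0.572 × 0.03 = 0.01716
  Personal: 0.228 × 0.155 = 0.03534
Sum = 0.0595.
The ratio is 0.007 / 0.01716 (the normalizer cancels) = 0.408.

0.408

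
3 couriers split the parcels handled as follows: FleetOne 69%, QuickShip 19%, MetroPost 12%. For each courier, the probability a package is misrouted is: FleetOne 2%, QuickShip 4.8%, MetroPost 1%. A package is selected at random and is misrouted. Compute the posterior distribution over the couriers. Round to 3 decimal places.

Prior × likelihood for each hypothesis:
  FleetOne: 0.69 × 0.02 = 0.0138
  QuickShip: 0.19 × 0.048 = 0.00912
  MetroPost: 0.12 × 0.01 = 0.0012
Normalizing constant = 0.02412.
P(FleetOne | misrouted) = 0.0138/0.02412 ≈ 0.572
P(QuickShip | misrouted) = 0.00912/0.02412 ≈ 0.378
P(MetroPost | misrouted) = 0.0012/0.02412 ≈ 0.050

FleetOne 0.572, QuickShip 0.378, MetroPost 0.050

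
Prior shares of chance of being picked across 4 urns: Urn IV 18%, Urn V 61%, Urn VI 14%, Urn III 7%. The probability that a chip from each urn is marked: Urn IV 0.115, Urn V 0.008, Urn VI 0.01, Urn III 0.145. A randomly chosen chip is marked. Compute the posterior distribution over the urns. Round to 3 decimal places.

By Bayes' rule, posterior ∝ prior × likelihood:
  Urn IV: 0.18 × 0.115 = 0.0207
  Urn V: 0.61 × 0.008 = 0.00488
  Urn VI: 0.14 × 0.01 = 0.0014
  Urn III: 0.07 × 0.145 = 0.01015
Total = 0.03713.
P(Urn IV | marked) = 0.0207/0.03713 ≈ 0.558
P(Urn V | marked) = 0.00488/0.03713 ≈ 0.131
P(Urn VI | marked) = 0.0014/0.03713 ≈ 0.038
P(Urn III | marked) = 0.01015/0.03713 ≈ 0.273

Urn IV 0.558, Urn V 0.131, Urn VI 0.038, Urn III 0.273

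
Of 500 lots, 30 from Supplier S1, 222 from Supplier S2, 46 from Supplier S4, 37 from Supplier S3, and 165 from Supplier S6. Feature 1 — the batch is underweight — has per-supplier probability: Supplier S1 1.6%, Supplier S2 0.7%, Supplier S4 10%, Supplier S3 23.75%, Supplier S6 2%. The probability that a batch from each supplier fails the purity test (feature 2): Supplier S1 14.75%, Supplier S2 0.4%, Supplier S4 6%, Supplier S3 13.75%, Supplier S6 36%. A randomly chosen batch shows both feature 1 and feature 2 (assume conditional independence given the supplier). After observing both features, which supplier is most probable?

Compute prior × likelihood for every hypothesis:
  Supplier S1: 0.06 × 0.016 × 0.1475 = 0.0001416
  Supplier S2: 0.444 × 0.007 × 0.004 = 0.000012432
  Supplier S4: 0.092 × 0.1 × 0.06 = 0.000552
  Supplier S3: 0.074 × 0.2375 × 0.1375 = 0.0024165625
  Supplier S6: 0.33 × 0.02 × 0.36 = 0.002376
Normalizing constant = 0.0054985945.
Largest term belongs to Supplier S3, so Supplier S3 is most probable.

Supplier S3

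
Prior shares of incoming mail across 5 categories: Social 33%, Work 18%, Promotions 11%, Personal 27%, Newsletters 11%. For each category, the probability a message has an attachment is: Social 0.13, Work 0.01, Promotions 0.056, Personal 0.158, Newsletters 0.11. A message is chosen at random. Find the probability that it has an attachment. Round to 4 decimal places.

By Bayes' rule, posterior ∝ prior × likelihood:
  Social: 0.33 × 0.13 = 0.0429
  Work: 0.18 × 0.01 = 0.0018
  Promotions: 0.11 × 0.056 = 0.00616
  Personal: 0.27 × 0.158 = 0.04266
  Newsletters: 0.11 × 0.11 = 0.0121
P(attachment) = 0.0429 + 0.0018 + 0.00616 + 0.04266 + 0.0121 = 0.10562 → 0.1056.

0.1056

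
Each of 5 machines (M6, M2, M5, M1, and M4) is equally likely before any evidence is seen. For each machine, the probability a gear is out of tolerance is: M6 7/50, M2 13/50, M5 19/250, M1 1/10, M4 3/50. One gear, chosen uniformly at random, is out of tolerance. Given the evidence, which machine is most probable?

M2

Since the prior is uniform, the posterior is proportional to the likelihood:
  M6: 0.14
  M2: 0.26
  M5: 0.076
  M1: 0.1
  M4: 0.06
Sum = 0.636.
Largest term belongs to M2, so M2 is most probable.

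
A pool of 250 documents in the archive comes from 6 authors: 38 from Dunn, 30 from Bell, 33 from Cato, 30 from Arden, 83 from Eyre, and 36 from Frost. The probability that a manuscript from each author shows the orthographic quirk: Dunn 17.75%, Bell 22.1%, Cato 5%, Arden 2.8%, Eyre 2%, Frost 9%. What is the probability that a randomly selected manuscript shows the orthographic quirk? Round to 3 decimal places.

Prior × likelihood for each hypothesis:
  Dunn: 0.152 × 0.1775 = 0.02698
  Bell: 0.12 × 0.221 = 0.02652
  Cato: 0.132 × 0.05 = 0.0066
  Arden: 0.12 × 0.028 = 0.00336
  Eyre: 0.332 × 0.02 = 0.00664
  Frost: 0.144 × 0.09 = 0.01296
P(quirk) = 0.02698 + 0.02652 + 0.0066 + 0.00336 + 0.00664 + 0.01296 = 0.08306 → 0.083.

0.083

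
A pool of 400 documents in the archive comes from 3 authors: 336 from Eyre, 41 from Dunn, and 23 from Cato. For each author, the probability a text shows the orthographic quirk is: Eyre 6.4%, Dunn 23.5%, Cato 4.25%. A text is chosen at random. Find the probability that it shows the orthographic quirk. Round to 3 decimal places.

Unnormalized posteriors (prior × likelihood):
  Eyre: 0.84 × 0.064 = 0.05376
  Dunn: 0.1025 × 0.235 = 0.0240875
  Cato: 0.0575 × 0.0425 = 0.00244375
P(quirk) = 0.05376 + 0.0240875 + 0.00244375 = 0.08029125 → 0.080.

0.080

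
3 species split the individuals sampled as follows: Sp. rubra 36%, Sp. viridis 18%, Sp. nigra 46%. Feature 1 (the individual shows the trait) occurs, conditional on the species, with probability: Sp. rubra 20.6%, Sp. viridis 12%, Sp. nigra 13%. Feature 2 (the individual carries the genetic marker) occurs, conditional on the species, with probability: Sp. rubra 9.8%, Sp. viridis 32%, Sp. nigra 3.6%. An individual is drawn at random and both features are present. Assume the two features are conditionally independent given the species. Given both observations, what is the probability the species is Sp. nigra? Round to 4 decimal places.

0.1318

Unnormalized posteriors (prior × likelihood):
  Sp. rubra: 0.36 × 0.206 × 0.098 = 0.00726768
  Sp. viridis: 0.18 × 0.12 × 0.32 = 0.006912
  Sp. nigra: 0.46 × 0.13 × 0.036 = 0.0021528
Total = 0.01633248.
P(Sp. nigra | evidence) = 0.0021528 / 0.01633248 ≈ 0.1318.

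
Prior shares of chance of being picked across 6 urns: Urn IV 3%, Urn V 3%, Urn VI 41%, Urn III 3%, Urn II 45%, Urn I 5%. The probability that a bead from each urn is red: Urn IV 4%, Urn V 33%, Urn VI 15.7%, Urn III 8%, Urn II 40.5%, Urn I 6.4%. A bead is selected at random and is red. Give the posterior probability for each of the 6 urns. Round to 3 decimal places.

Unnormalized posteriors (prior × likelihood):
  Urn IV: 0.03 × 0.04 = 0.0012
  Urn V: 0.03 × 0.33 = 0.0099
  Urn VI: 0.41 × 0.157 = 0.06437
  Urn III: 0.03 × 0.08 = 0.0024
  Urn II: 0.45 × 0.405 = 0.18225
  Urn I: 0.05 × 0.064 = 0.0032
Normalizing constant = 0.26332.
P(Urn IV | red) = 0.0012/0.26332 ≈ 0.005
P(Urn V | red) = 0.0099/0.26332 ≈ 0.038
P(Urn VI | red) = 0.06437/0.26332 ≈ 0.244
P(Urn III | red) = 0.0024/0.26332 ≈ 0.009
P(Urn II | red) = 0.18225/0.26332 ≈ 0.692
P(Urn I | red) = 0.0032/0.26332 ≈ 0.012
(Check: 0.005+0.038+0.244+0.009+0.692+0.012 = 1.000.)

Urn IV 0.005, Urn V 0.038, Urn VI 0.244, Urn III 0.009, Urn II 0.692, Urn I 0.012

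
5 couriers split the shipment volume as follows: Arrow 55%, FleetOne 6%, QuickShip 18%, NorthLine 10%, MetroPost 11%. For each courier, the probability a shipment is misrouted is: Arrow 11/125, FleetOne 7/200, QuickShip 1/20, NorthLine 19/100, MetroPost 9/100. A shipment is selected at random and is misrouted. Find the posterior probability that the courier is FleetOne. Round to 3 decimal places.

Compute prior × likelihood for every hypothesis:
  Arrow: 0.55 × 0.088 = 0.0484
  FleetOne: 0.06 × 0.035 = 0.0021
  QuickShip: 0.18 × 0.05 = 0.009
  NorthLine: 0.1 × 0.19 = 0.019
  MetroPost: 0.11 × 0.09 = 0.0099
Sum = 0.0884.
P(FleetOne | evidence) = 0.0021 / 0.0884 ≈ 0.024.

0.024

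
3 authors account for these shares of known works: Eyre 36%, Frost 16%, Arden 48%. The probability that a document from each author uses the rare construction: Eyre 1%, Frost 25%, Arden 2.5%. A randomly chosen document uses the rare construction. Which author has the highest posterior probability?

By Bayes' rule, posterior ∝ prior × likelihood:
  Eyre: 0.36 × 0.01 = 0.0036
  Frost: 0.16 × 0.25 = 0.04
  Arden: 0.48 × 0.025 = 0.012
Sum = 0.0556.
Largest term belongs to Frost, so Frost is most probable.

Frost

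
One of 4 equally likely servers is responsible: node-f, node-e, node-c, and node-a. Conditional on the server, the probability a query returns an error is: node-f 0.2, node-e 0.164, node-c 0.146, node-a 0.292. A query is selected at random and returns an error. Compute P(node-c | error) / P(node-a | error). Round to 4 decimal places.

Since the prior is uniform, the posterior is proportional to the likelihood:
  node-f: 0.2
  node-e: 0.164
  node-c: 0.146
  node-a: 0.292
Total = 0.802.
The ratio is 0.146 / 0.292 (the normalizer cancels) = 0.5000.

0.5000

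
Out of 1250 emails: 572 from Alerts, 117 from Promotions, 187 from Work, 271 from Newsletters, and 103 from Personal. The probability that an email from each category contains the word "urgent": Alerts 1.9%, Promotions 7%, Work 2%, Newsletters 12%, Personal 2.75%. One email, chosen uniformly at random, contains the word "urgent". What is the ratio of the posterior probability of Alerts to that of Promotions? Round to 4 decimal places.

Prior × likelihood for each hypothesis:
  Alerts: 0.4576 × 0.019 = 0.0086944
  Promotions: 0.0936 × 0.07 = 0.006552
  Work: 0.1496 × 0.02 = 0.002992
  Newsletters: 0.2168 × 0.12 = 0.026016
  Personal: 0.0824 × 0.0275 = 0.002266
Normalizing constant = 0.0465204.
The ratio is 0.0086944 / 0.006552 (the normalizer cancels) = 1.3270.

1.3270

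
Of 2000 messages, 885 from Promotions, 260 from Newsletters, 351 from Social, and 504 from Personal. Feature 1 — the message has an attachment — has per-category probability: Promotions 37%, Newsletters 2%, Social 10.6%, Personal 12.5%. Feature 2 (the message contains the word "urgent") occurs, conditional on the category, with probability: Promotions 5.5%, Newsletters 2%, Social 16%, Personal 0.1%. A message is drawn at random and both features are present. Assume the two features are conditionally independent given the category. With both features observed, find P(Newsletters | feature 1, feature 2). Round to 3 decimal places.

0.004

Compute prior × likelihood for every hypothesis:
  Promotions: 0.4425 × 0.37 × 0.055 = 0.009004875
  Newsletters: 0.13 × 0.02 × 0.02 = 0.000052
  Social: 0.1755 × 0.106 × 0.16 = 0.00297648
  Personal: 0.252 × 0.125 × 0.001 = 0.0000315
Sum = 0.012064855.
P(Newsletters | evidence) = 0.000052 / 0.012064855 ≈ 0.004.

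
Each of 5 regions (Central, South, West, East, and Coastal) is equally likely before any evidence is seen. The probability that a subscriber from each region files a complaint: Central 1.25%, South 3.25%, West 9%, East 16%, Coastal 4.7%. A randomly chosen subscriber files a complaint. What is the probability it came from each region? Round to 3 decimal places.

Since the prior is uniform, the posterior is proportional to the likelihood:
  Central: 0.0125
  South: 0.0325
  West: 0.09
  East: 0.16
  Coastal: 0.047
Normalizing constant = 0.342.
P(Central | complaint) = 0.0125/0.342 ≈ 0.037
P(South | complaint) = 0.0325/0.342 ≈ 0.095
P(West | complaint) = 0.09/0.342 ≈ 0.263
P(East | complaint) = 0.16/0.342 ≈ 0.468
P(Coastal | complaint) = 0.047/0.342 ≈ 0.137

Central 0.037, South 0.095, West 0.263, East 0.468, Coastal 0.137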